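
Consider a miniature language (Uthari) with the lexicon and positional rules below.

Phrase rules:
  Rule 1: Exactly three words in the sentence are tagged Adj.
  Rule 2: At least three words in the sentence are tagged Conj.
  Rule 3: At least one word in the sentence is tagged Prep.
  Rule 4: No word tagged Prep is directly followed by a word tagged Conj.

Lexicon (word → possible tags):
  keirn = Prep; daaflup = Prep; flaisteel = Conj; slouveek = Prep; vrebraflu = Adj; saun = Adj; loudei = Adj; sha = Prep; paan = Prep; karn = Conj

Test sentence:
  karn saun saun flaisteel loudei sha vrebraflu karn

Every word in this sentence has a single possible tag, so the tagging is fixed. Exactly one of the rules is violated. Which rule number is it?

Fixed tagging: Conj Adj Adj Conj Adj Prep Adj Conj.
Checking each rule: R1 ✗, R2 ✓, R3 ✓, R4 ✓.
Only rule 1 fails.

1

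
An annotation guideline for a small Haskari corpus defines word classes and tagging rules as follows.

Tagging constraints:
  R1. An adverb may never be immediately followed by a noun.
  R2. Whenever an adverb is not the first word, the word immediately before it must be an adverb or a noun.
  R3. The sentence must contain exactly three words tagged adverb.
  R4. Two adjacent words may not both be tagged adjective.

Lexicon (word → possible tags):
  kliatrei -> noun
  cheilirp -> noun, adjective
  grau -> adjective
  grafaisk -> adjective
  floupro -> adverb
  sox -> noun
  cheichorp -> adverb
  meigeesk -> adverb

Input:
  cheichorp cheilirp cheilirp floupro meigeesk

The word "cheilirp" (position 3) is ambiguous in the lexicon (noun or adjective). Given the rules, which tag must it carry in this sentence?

noun

Candidates per position — 1:cheichorp {adverb}; 2:cheilirp {noun,adjective}; 3:cheilirp {noun,adjective}; 4:floupro {adverb}; 5:meigeesk {adverb}.
At position 2, choosing noun makes rule 1 impossible to satisfy; hence adjective.
At position 3, choosing adjective makes rule 2 impossible to satisfy; hence noun.
So the tagging must be: adverb adjective noun adverb adverb.
Verifying each rule — rule 1 satisfied; rule 2 satisfied; rule 3 satisfied; rule 4 satisfied.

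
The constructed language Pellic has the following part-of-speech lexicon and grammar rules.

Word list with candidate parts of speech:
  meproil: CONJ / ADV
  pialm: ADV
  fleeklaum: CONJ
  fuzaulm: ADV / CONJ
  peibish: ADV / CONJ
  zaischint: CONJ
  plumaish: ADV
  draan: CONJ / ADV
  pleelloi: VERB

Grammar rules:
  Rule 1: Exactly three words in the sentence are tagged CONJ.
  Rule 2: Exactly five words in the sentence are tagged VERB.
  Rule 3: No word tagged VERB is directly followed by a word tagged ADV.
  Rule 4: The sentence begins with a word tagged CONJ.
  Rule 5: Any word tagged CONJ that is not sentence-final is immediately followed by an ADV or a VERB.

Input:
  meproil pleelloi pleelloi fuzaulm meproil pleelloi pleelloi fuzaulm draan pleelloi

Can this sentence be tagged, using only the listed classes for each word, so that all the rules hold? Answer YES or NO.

YES

Candidates per position — 1:meproil {CONJ,ADV}; 2:pleelloi {VERB}; 3:pleelloi {VERB}; 4:fuzaulm {ADV,CONJ}; 5:meproil {CONJ,ADV}; 6:pleelloi {VERB}; 7:pleelloi {VERB}; 8:fuzaulm {ADV,CONJ}; 9:draan {CONJ,ADV}; 10:pleelloi {VERB}.
One satisfying assignment: CONJ VERB VERB CONJ ADV VERB VERB CONJ ADV VERB.
Check: rule 1 ok; rule 2 ok; rule 3 ok; rule 4 ok; rule 5 ok.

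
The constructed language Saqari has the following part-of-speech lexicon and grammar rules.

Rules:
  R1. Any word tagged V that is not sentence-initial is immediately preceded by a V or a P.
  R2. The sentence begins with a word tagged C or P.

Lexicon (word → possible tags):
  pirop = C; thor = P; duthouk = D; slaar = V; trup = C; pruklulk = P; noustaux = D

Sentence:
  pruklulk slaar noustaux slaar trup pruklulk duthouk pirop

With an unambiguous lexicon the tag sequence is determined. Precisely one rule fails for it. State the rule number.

1

Fixed tagging: P V D V C P D C.
Checking each rule: R1 violated, R2 holds.
Only rule 1 fails.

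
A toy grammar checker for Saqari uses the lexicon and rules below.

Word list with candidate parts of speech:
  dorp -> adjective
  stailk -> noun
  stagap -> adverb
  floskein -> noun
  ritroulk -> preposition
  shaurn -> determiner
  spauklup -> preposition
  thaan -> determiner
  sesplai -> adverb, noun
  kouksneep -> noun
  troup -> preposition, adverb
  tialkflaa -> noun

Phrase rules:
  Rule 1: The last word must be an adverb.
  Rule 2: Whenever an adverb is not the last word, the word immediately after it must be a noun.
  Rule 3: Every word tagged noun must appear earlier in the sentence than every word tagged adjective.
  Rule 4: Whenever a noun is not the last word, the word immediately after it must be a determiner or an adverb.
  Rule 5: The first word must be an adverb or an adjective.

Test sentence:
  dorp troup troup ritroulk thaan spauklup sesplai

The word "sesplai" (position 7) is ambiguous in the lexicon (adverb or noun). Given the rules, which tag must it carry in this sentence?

adverb

Candidates per position — 1:dorp {adjective}; 2:troup {preposition,adverb}; 3:troup {preposition,adverb}; 4:ritroulk {preposition}; 5:thaan {determiner}; 6:spauklup {preposition}; 7:sesplai {adverb,noun}.
Position 2: adverb is ruled out by rule 2; that leaves preposition.
Position 3: adverb is ruled out by rule 2; that leaves preposition.
Position 7: noun is ruled out by rule 1; that leaves adverb.
The only consistent sequence is: adjective preposition preposition preposition determiner preposition adverb.
Verifying each rule — rule 1 holds; rule 2 holds; rule 3 holds; rule 4 holds; rule 5 holds.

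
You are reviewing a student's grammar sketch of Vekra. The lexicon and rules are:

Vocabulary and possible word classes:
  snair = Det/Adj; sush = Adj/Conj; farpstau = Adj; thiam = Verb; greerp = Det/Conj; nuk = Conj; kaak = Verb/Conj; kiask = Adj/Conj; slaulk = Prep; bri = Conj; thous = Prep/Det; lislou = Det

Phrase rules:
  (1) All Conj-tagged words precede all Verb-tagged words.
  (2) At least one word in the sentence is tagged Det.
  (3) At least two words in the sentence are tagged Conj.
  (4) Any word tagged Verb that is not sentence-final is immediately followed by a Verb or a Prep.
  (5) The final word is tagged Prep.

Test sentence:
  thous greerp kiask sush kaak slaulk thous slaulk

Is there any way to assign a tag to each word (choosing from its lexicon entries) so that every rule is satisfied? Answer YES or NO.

YES

Candidates per position — 1:thous {Prep,Det}; 2:greerp {Det,Conj}; 3:kiask {Adj,Conj}; 4:sush {Adj,Conj}; 5:kaak {Verb,Conj}; 6:slaulk {Prep}; 7:thous {Prep,Det}; 8:slaulk {Prep}.
One satisfying assignment: Prep Det Conj Adj Conj Prep Prep Prep.
Check: rule 1 ✓; rule 2 ✓; rule 3 ✓; rule 4 ✓; rule 5 ✓.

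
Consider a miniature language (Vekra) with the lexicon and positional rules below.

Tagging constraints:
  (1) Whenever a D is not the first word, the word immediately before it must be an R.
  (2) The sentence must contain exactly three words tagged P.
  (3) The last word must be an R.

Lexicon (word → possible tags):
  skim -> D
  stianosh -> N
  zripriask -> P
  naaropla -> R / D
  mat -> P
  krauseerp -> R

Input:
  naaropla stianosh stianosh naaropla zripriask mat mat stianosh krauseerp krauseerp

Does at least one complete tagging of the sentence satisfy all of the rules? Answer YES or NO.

YES

Candidates per position — 1:naaropla {R,D}; 2:stianosh {N}; 3:stianosh {N}; 4:naaropla {R,D}; 5:zripriask {P}; 6:mat {P}; 7:mat {P}; 8:stianosh {N}; 9:krauseerp {R}; 10:krauseerp {R}.
One satisfying assignment: D N N R P P P N R R.
Rule-by-rule: rule 1 satisfied; rule 2 satisfied; rule 3 satisfied.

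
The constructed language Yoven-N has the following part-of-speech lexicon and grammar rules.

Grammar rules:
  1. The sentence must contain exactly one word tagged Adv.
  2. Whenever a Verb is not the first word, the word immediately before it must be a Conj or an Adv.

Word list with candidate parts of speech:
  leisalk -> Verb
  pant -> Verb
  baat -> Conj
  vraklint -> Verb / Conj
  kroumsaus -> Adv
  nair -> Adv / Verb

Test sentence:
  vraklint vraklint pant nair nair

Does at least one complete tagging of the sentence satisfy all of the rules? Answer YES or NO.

YES

Candidates per position — 1:vraklint {Verb,Conj}; 2:vraklint {Verb,Conj}; 3:pant {Verb}; 4:nair {Adv,Verb}; 5:nair {Adv,Verb}.
One satisfying assignment: Conj Conj Verb Adv Verb.
Check: rule 1 ✓; rule 2 ✓.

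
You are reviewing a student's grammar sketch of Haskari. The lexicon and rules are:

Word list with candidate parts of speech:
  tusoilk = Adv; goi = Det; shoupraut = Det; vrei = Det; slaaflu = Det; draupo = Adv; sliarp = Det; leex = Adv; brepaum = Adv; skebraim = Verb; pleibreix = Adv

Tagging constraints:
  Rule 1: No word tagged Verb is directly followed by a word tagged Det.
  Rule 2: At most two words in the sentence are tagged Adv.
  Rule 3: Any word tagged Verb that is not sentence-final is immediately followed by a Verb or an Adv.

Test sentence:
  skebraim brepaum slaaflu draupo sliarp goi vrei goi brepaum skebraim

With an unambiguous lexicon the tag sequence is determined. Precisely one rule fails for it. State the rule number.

2

Fixed tagging: Verb Adv Det Adv Det Det Det Det Adv Verb.
Rule check: R1 pass, R2 fail, R3 pass.
Only rule 2 fails.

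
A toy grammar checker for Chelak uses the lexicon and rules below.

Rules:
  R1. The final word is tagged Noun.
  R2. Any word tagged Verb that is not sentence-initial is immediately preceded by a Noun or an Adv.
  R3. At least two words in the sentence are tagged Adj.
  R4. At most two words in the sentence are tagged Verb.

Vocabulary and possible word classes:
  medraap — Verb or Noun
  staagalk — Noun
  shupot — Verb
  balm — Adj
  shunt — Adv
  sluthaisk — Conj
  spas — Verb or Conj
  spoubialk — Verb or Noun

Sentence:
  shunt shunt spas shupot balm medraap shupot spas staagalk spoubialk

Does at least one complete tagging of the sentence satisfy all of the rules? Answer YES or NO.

Candidates per position — 1:shunt {Adv}; 2:shunt {Adv}; 3:spas {Verb,Conj}; 4:shupot {Verb}; 5:balm {Adj}; 6:medraap {Verb,Noun}; 7:shupot {Verb}; 8:spas {Verb,Conj}; 9:staagalk {Noun}; 10:spoubialk {Verb,Noun}.
Rule 2 cannot be satisfied by any choice of tags from the lexicon.
So there is no consistent tagging.

NO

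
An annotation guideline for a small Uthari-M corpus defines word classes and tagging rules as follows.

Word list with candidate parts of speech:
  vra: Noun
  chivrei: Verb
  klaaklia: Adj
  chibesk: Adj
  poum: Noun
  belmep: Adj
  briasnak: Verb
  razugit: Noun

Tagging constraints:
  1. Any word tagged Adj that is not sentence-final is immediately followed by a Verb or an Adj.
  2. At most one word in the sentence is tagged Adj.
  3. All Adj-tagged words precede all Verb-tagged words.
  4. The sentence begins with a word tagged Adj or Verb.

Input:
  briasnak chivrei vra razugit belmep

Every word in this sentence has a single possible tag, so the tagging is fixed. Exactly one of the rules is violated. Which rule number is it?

3

Fixed tagging: Verb Verb Noun Noun Adj.
Checking each rule: R1 ✓, R2 ✓, R3 ✗, R4 ✓.
Only rule 3 fails.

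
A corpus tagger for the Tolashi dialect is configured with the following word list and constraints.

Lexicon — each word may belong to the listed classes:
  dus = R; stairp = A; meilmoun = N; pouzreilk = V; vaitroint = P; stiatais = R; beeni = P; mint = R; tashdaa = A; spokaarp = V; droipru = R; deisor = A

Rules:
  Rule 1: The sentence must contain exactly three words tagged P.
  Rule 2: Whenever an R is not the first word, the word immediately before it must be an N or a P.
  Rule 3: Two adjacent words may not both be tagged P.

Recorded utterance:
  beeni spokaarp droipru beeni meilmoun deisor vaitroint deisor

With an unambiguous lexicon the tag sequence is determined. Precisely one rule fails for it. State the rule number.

Fixed tagging: P V R P N A P A.
Applying the rules: R1 holds, R2 violated, R3 holds.
Only rule 2 fails.

2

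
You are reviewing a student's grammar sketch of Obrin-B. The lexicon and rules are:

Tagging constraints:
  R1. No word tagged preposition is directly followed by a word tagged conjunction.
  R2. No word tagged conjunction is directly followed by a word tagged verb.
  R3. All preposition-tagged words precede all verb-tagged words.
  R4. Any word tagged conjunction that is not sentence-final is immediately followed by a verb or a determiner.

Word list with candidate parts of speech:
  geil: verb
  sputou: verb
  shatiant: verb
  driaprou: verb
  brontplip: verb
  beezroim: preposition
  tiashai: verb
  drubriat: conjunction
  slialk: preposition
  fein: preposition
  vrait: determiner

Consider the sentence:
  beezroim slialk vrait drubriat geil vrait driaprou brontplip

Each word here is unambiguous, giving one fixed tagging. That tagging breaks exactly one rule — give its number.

Fixed tagging: preposition preposition determiner conjunction verb determiner verb verb.
Rule check: R1 pass, R2 fail, R3 pass, R4 pass.
Only rule 2 fails.

2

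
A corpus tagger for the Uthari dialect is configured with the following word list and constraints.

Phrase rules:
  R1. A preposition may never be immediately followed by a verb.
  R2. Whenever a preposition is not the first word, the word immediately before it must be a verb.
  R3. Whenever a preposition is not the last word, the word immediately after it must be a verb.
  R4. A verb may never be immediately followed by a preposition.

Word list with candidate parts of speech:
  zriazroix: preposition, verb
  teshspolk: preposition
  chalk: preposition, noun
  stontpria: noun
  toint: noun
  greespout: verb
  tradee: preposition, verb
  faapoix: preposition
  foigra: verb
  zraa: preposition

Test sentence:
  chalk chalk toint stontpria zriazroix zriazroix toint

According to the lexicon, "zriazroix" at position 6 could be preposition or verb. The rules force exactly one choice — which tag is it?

verb

Candidates per position — 1:chalk {preposition,noun}; 2:chalk {preposition,noun}; 3:toint {noun}; 4:stontpria {noun}; 5:zriazroix {preposition,verb}; 6:zriazroix {preposition,verb}; 7:toint {noun}.
If word 1 were preposition, no tagging could satisfy rule 3; so word 1 is noun.
If word 2 were preposition, no tagging could satisfy rule 2; so word 2 is noun.
If word 5 were preposition, no tagging could satisfy rule 2; so word 5 is verb.
If word 6 were preposition, no tagging could satisfy rule 3; so word 6 is verb.
That leaves exactly one tagging: noun noun noun noun verb verb noun.
Verifying each rule — rule 1 holds; rule 2 holds; rule 3 holds; rule 4 holds.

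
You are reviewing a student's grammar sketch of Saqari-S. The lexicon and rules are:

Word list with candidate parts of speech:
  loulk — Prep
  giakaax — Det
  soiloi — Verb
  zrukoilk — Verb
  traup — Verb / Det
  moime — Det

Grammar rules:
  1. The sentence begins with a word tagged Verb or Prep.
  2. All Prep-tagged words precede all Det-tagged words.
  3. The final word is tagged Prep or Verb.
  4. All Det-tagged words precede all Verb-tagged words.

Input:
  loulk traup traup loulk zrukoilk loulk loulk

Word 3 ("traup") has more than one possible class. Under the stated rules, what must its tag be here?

Candidates per position — 1:loulk {Prep}; 2:traup {Verb,Det}; 3:traup {Verb,Det}; 4:loulk {Prep}; 5:zrukoilk {Verb}; 6:loulk {Prep}; 7:loulk {Prep}.
Position 2: Det is ruled out by rule 2; that leaves Verb.
Position 3: Det is ruled out by rule 2; that leaves Verb.
The unique satisfying tagging is: Prep Verb Verb Prep Verb Prep Prep.
Verifying each rule — rule 1 ok; rule 2 ok; rule 3 ok; rule 4 ok.

Verb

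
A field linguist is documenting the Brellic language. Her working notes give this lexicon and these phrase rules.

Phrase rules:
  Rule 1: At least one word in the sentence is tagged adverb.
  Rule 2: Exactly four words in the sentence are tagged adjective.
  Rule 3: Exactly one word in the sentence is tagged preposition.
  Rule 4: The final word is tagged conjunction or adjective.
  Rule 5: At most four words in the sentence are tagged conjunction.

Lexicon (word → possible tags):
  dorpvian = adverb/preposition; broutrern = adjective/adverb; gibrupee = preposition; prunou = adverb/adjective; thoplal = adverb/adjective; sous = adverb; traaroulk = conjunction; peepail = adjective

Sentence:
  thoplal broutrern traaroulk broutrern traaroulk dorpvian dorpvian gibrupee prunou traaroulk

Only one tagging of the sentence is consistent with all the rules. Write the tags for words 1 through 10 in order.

adjective adjective conjunction adjective conjunction adverb adverb preposition adjective conjunction

Candidates per position — 1:thoplal {adverb,adjective}; 2:broutrern {adjective,adverb}; 3:traaroulk {conjunction}; 4:broutrern {adjective,adverb}; 5:traaroulk {conjunction}; 6:dorpvian {adverb,preposition}; 7:dorpvian {adverb,preposition}; 8:gibrupee {preposition}; 9:prunou {adverb,adjective}; 10:traaroulk {conjunction}.
Position 1: adverb is ruled out by rule 2; that leaves adjective.
Position 2: adverb is ruled out by rule 2; that leaves adjective.
Position 4: adverb is ruled out by rule 2; that leaves adjective.
Position 6: preposition is ruled out by rule 3; that leaves adverb.
Position 7: preposition is ruled out by rule 3; that leaves adverb.
Position 9: adverb is ruled out by rule 2; that leaves adjective.
That leaves exactly one tagging: adjective adjective conjunction adjective conjunction adverb adverb preposition adjective conjunction.
Check: rule 1 ✓; rule 2 ✓; rule 3 ✓; rule 4 ✓; rule 5 ✓.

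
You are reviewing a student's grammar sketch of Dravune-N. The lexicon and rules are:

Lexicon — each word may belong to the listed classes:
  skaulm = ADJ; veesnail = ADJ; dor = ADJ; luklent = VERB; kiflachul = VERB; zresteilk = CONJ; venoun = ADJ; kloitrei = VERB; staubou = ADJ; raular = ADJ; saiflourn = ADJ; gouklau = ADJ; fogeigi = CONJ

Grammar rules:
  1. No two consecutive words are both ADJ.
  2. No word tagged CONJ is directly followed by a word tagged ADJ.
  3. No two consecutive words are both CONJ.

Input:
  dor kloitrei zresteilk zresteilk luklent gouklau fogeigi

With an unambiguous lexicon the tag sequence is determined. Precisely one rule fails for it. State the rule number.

3

Fixed tagging: ADJ VERB CONJ CONJ VERB ADJ CONJ.
Applying the rules: R1 holds, R2 holds, R3 violated.
Only rule 3 fails.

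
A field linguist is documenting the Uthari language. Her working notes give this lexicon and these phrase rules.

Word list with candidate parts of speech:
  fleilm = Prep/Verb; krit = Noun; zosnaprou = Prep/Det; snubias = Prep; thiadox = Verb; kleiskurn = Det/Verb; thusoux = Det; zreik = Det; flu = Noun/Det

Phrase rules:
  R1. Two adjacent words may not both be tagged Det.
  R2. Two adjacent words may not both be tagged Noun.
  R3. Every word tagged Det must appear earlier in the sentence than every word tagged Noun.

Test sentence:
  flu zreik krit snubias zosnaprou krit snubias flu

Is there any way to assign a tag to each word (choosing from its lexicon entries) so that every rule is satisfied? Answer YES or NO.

NO

Candidates per position — 1:flu {Noun,Det}; 2:zreik {Det}; 3:krit {Noun}; 4:snubias {Prep}; 5:zosnaprou {Prep,Det}; 6:krit {Noun}; 7:snubias {Prep}; 8:flu {Noun,Det}.
Every candidate sequence violates at least one rule; no consistent tagging exists.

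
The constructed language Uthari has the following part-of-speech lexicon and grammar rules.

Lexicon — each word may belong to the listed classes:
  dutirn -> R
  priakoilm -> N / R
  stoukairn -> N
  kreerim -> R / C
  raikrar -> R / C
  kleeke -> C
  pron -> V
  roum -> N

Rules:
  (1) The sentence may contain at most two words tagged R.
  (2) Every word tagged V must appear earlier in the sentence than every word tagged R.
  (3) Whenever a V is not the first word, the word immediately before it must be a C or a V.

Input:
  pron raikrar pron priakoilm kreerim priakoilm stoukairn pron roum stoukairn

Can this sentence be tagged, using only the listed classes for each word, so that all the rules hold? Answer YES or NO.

Candidates per position — 1:pron {V}; 2:raikrar {R,C}; 3:pron {V}; 4:priakoilm {N,R}; 5:kreerim {R,C}; 6:priakoilm {N,R}; 7:stoukairn {N}; 8:pron {V}; 9:roum {N}; 10:stoukairn {N}.
Rule 3 cannot be satisfied by any choice of tags from the lexicon.
So there is no consistent tagging.

NO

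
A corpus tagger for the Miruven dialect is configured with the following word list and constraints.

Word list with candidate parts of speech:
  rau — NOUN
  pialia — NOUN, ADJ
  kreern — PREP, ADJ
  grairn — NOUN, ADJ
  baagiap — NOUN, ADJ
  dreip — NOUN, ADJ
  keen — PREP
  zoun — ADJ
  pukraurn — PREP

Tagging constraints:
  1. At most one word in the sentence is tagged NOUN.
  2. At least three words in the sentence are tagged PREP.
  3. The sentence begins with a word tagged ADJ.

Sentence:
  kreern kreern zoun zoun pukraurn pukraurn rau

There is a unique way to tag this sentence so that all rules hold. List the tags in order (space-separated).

Candidates per position — 1:kreern {PREP,ADJ}; 2:kreern {PREP,ADJ}; 3:zoun {ADJ}; 4:zoun {ADJ}; 5:pukraurn {PREP}; 6:pukraurn {PREP}; 7:rau {NOUN}.
At position 1, choosing PREP makes rule 3 impossible to satisfy; hence ADJ.
At position 2, choosing ADJ makes rule 2 impossible to satisfy; hence PREP.
That leaves exactly one tagging: ADJ PREP ADJ ADJ PREP PREP NOUN.
Verifying each rule — rule 1 holds; rule 2 holds; rule 3 holds.

ADJ PREP ADJ ADJ PREP PREP NOUN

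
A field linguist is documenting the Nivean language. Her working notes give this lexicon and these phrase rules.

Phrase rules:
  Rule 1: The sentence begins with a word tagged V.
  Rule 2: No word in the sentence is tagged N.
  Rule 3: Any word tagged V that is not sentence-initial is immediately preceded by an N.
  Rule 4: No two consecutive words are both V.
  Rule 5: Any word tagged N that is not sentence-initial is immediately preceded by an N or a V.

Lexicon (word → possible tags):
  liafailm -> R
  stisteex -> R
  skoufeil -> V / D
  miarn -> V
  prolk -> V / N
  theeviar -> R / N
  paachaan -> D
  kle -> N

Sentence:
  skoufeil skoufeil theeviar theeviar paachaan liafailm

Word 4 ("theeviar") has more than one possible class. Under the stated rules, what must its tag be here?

Candidates per position — 1:skoufeil {V,D}; 2:skoufeil {V,D}; 3:theeviar {R,N}; 4:theeviar {R,N}; 5:paachaan {D}; 6:liafailm {R}.
At position 1, choosing D makes rule 1 impossible to satisfy; hence V.
At position 2, choosing V makes rule 3 impossible to satisfy; hence D.
At position 3, choosing N makes rule 2 impossible to satisfy; hence R.
At position 4, choosing N makes rule 2 impossible to satisfy; hence R.
That leaves exactly one tagging: V D R R D R.
Check: rule 1 ok; rule 2 ok; rule 3 ok; rule 4 ok; rule 5 ok.

R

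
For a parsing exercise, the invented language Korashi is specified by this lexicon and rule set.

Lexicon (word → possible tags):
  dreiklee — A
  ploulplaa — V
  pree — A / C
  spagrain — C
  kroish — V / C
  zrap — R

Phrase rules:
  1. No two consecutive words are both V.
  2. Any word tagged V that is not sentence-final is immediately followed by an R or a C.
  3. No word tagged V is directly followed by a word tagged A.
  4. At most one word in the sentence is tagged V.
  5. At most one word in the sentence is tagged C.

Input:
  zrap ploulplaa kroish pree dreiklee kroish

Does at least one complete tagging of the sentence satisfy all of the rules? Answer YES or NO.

NO

Candidates per position — 1:zrap {R}; 2:ploulplaa {V}; 3:kroish {V,C}; 4:pree {A,C}; 5:dreiklee {A}; 6:kroish {V,C}.
Every candidate sequence violates at least one rule; no consistent tagging exists.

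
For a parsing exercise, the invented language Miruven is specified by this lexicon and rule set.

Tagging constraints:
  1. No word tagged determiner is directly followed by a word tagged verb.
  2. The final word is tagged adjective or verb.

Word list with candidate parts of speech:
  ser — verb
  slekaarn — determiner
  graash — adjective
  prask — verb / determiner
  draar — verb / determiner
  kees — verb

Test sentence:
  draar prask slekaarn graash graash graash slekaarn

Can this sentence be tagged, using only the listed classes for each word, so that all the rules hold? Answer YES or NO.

Candidates per position — 1:draar {verb,determiner}; 2:prask {verb,determiner}; 3:slekaarn {determiner}; 4:graash {adjective}; 5:graash {adjective}; 6:graash {adjective}; 7:slekaarn {determiner}.
Rule 2 cannot be satisfied by any choice of tags from the lexicon.
So there is no consistent tagging.

NO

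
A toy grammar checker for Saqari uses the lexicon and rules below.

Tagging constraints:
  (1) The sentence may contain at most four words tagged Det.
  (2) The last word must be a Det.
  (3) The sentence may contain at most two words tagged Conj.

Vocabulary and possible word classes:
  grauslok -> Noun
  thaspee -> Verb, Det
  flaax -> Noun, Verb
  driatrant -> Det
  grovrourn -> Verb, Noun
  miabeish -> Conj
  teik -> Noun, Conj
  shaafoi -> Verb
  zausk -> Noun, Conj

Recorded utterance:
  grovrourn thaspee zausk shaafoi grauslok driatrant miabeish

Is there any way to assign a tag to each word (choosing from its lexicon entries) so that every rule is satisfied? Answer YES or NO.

Candidates per position — 1:grovrourn {Verb,Noun}; 2:thaspee {Verb,Det}; 3:zausk {Noun,Conj}; 4:shaafoi {Verb}; 5:grauslok {Noun}; 6:driatrant {Det}; 7:miabeish {Conj}.
Rule 2 cannot be satisfied by any choice of tags from the lexicon.
So there is no consistent tagging.

NO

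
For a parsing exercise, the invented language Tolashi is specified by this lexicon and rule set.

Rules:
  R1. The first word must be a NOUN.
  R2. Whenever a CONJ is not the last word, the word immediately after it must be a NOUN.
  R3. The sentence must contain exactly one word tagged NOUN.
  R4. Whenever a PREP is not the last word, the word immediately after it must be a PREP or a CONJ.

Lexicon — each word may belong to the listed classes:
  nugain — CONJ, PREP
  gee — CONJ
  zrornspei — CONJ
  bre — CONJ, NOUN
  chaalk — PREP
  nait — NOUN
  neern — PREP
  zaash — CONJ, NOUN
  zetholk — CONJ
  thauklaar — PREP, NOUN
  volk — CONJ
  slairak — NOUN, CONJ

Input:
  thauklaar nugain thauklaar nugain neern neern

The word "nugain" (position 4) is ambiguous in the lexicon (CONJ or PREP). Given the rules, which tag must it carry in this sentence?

PREP

Candidates per position — 1:thauklaar {PREP,NOUN}; 2:nugain {CONJ,PREP}; 3:thauklaar {PREP,NOUN}; 4:nugain {CONJ,PREP}; 5:neern {PREP}; 6:neern {PREP}.
Position 1: PREP is ruled out by rule 1; that leaves NOUN.
Position 3: NOUN is ruled out by rule 3; that leaves PREP.
Position 4: CONJ is ruled out by rule 2; that leaves PREP.
Position 2: CONJ is ruled out by rule 2; that leaves PREP.
That leaves exactly one tagging: NOUN PREP PREP PREP PREP PREP.
Checking: rule 1 holds; rule 2 holds; rule 3 holds; rule 4 holds.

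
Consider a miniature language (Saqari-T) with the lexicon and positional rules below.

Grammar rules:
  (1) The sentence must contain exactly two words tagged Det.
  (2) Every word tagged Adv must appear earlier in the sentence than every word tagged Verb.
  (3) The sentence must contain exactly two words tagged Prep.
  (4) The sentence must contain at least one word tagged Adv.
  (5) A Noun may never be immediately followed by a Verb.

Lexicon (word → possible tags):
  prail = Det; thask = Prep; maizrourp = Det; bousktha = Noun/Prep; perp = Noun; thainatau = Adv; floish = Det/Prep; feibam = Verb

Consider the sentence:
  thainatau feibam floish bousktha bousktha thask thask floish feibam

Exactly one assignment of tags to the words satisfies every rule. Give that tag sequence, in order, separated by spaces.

Adv Verb Det Noun Noun Prep Prep Det Verb

Candidates per position — 1:thainatau {Adv}; 2:feibam {Verb}; 3:floish {Det,Prep}; 4:bousktha {Noun,Prep}; 5:bousktha {Noun,Prep}; 6:thask {Prep}; 7:thask {Prep}; 8:floish {Det,Prep}; 9:feibam {Verb}.
Word 3 cannot be Prep — rule 1 would then fail for every completion. It is Det.
Word 4 cannot be Prep — rule 3 would then fail for every completion. It is Noun.
Word 5 cannot be Prep — rule 3 would then fail for every completion. It is Noun.
Word 8 cannot be Prep — rule 1 would then fail for every completion. It is Det.
The only consistent sequence is: Adv Verb Det Noun Noun Prep Prep Det Verb.
Verifying each rule — rule 1 satisfied; rule 2 satisfied; rule 3 satisfied; rule 4 satisfied; rule 5 satisfied.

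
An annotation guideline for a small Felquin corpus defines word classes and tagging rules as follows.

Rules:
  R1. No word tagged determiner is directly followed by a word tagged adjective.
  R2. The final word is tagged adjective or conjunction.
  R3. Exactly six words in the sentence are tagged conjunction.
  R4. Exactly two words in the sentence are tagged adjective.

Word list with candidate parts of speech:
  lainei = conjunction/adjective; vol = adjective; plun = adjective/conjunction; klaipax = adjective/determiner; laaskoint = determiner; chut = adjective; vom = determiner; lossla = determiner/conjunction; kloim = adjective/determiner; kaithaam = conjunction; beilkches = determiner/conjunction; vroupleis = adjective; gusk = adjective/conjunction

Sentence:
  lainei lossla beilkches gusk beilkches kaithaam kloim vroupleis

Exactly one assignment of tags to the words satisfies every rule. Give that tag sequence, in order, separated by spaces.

conjunction conjunction conjunction conjunction conjunction conjunction adjective adjective

Candidates per position — 1:lainei {conjunction,adjective}; 2:lossla {determiner,conjunction}; 3:beilkches {determiner,conjunction}; 4:gusk {adjective,conjunction}; 5:beilkches {determiner,conjunction}; 6:kaithaam {conjunction}; 7:kloim {adjective,determiner}; 8:vroupleis {adjective}.
If word 1 were adjective, no tagging could satisfy rule 3; so word 1 is conjunction.
If word 2 were determiner, no tagging could satisfy rule 3; so word 2 is conjunction.
If word 3 were determiner, no tagging could satisfy rule 3; so word 3 is conjunction.
If word 4 were adjective, no tagging could satisfy rule 3; so word 4 is conjunction.
If word 5 were determiner, no tagging could satisfy rule 3; so word 5 is conjunction.
If word 7 were determiner, no tagging could satisfy rule 1; so word 7 is adjective.
That leaves exactly one tagging: conjunction conjunction conjunction conjunction conjunction conjunction adjective adjective.
Check: rule 1 ✓; rule 2 ✓; rule 3 ✓; rule 4 ✓.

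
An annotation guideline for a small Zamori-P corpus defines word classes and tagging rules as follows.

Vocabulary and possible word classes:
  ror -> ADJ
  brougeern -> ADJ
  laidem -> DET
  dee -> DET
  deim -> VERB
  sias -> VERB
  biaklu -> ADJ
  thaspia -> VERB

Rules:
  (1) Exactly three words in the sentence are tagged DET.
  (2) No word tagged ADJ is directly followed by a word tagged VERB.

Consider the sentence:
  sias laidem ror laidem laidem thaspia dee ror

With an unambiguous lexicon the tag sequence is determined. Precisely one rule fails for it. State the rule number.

Fixed tagging: VERB DET ADJ DET DET VERB DET ADJ.
Applying the rules: R1 violated, R2 holds.
Only rule 1 fails.

1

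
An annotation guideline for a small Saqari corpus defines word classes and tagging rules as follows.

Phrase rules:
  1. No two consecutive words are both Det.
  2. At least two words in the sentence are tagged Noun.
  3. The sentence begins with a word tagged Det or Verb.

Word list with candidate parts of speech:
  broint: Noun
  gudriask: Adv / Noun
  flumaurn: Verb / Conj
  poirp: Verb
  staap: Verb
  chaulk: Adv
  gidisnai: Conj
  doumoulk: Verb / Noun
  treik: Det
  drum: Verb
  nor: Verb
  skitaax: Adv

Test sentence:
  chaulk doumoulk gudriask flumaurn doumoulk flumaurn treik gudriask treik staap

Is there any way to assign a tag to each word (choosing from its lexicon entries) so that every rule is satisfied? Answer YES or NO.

Candidates per position — 1:chaulk {Adv}; 2:doumoulk {Verb,Noun}; 3:gudriask {Adv,Noun}; 4:flumaurn {Verb,Conj}; 5:doumoulk {Verb,Noun}; 6:flumaurn {Verb,Conj}; 7:treik {Det}; 8:gudriask {Adv,Noun}; 9:treik {Det}; 10:staap {Verb}.
Rule 3 cannot be satisfied by any choice of tags from the lexicon.
So there is no consistent tagging.

NO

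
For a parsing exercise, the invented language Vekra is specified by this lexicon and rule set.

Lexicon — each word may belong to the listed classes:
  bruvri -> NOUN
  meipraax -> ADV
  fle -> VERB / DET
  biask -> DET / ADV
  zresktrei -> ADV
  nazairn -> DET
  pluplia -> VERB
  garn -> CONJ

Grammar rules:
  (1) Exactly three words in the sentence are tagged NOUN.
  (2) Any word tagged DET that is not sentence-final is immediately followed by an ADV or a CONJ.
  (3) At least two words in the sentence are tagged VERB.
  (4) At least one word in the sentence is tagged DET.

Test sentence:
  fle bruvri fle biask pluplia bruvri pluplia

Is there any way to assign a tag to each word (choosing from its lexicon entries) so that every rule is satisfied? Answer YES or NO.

NO

Candidates per position — 1:fle {VERB,DET}; 2:bruvri {NOUN}; 3:fle {VERB,DET}; 4:biask {DET,ADV}; 5:pluplia {VERB}; 6:bruvri {NOUN}; 7:pluplia {VERB}.
Rule 1 cannot be satisfied by any choice of tags from the lexicon.
So there is no consistent tagging.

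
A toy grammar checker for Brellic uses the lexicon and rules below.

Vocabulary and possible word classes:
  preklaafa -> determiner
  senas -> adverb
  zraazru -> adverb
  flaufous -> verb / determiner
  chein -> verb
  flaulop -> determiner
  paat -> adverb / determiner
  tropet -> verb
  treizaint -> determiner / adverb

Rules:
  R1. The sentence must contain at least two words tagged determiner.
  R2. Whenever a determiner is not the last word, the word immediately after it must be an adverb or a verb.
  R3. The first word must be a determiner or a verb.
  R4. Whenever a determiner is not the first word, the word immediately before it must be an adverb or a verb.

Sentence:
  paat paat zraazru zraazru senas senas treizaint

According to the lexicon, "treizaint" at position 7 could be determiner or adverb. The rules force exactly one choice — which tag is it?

determiner

Candidates per position — 1:paat {adverb,determiner}; 2:paat {adverb,determiner}; 3:zraazru {adverb}; 4:zraazru {adverb}; 5:senas {adverb}; 6:senas {adverb}; 7:treizaint {determiner,adverb}.
Position 1: tagging it adverb would leave rule 3 unsatisfiable, so it must be determiner.
Position 2: tagging it determiner would leave rule 2 unsatisfiable, so it must be adverb.
Position 7: tagging it adverb would leave rule 1 unsatisfiable, so it must be determiner.
So the tagging must be: determiner adverb adverb adverb adverb adverb determiner.
Rule-by-rule: rule 1 ✓; rule 2 ✓; rule 3 ✓; rule 4 ✓.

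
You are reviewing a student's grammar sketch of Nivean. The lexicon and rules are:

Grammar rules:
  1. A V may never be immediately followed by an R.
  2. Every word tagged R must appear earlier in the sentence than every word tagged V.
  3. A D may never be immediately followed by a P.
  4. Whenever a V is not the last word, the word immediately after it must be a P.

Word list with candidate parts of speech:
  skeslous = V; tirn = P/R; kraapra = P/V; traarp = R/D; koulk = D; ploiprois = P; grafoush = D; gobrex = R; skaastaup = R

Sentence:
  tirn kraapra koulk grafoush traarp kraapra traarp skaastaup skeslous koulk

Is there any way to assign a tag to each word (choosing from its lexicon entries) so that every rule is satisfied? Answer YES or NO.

Candidates per position — 1:tirn {P,R}; 2:kraapra {P,V}; 3:koulk {D}; 4:grafoush {D}; 5:traarp {R,D}; 6:kraapra {P,V}; 7:traarp {R,D}; 8:skaastaup {R}; 9:skeslous {V}; 10:koulk {D}.
Rule 4 cannot be satisfied by any choice of tags from the lexicon.
So there is no consistent tagging.

NO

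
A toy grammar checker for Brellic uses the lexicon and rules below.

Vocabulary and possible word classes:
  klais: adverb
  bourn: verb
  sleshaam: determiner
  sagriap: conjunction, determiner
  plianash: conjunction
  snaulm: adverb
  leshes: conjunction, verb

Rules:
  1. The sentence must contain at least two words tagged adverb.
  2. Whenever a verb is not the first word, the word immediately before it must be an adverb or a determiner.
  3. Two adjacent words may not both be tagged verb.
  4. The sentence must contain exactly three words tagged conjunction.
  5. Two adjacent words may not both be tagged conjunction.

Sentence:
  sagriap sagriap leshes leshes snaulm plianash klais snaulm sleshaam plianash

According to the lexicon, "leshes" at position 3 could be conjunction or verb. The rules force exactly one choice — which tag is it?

Candidates per position — 1:sagriap {conjunction,determiner}; 2:sagriap {conjunction,determiner}; 3:leshes {conjunction,verb}; 4:leshes {conjunction,verb}; 5:snaulm {adverb}; 6:plianash {conjunction}; 7:klais {adverb}; 8:snaulm {adverb}; 9:sleshaam {determiner}; 10:plianash {conjunction}.
At position 4, choosing verb makes rule 2 impossible to satisfy; hence conjunction.
At position 1, choosing conjunction makes rule 4 impossible to satisfy; hence determiner.
At position 2, choosing conjunction makes rule 4 impossible to satisfy; hence determiner.
At position 3, choosing conjunction makes rule 4 impossible to satisfy; hence verb.
The unique satisfying tagging is: determiner determiner verb conjunction adverb conjunction adverb adverb determiner conjunction.
Checking: rule 1 holds; rule 2 holds; rule 3 holds; rule 4 holds; rule 5 holds.

verb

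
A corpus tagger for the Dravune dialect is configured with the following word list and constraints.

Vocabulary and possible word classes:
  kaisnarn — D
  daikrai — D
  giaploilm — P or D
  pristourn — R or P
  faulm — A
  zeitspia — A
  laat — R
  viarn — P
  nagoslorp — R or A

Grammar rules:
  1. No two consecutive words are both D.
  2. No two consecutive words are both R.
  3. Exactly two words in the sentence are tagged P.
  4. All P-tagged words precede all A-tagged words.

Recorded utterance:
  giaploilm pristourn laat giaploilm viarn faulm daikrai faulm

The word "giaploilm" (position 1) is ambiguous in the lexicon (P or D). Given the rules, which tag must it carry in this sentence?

Candidates per position — 1:giaploilm {P,D}; 2:pristourn {R,P}; 3:laat {R}; 4:giaploilm {P,D}; 5:viarn {P}; 6:faulm {A}; 7:daikrai {D}; 8:faulm {A}.
If word 2 were R, no tagging could satisfy rule 2; so word 2 is P.
If word 4 were P, no tagging could satisfy rule 3; so word 4 is D.
If word 1 were P, no tagging could satisfy rule 3; so word 1 is D.
That leaves exactly one tagging: D P R D P A D A.
Rule-by-rule: rule 1 holds; rule 2 holds; rule 3 holds; rule 4 holds.

D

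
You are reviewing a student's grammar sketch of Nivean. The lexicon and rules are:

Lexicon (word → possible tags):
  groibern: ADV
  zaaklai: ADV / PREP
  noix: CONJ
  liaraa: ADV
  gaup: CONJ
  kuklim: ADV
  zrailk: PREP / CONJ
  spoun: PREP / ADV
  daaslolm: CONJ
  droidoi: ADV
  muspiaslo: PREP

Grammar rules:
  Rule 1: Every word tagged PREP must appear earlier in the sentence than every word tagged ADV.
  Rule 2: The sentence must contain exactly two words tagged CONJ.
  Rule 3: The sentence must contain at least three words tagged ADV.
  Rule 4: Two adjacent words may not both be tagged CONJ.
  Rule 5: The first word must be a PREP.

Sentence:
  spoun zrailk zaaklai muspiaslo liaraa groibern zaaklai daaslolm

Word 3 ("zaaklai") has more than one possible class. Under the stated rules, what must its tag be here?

PREP

Candidates per position — 1:spoun {PREP,ADV}; 2:zrailk {PREP,CONJ}; 3:zaaklai {ADV,PREP}; 4:muspiaslo {PREP}; 5:liaraa {ADV}; 6:groibern {ADV}; 7:zaaklai {ADV,PREP}; 8:daaslolm {CONJ}.
If word 1 were ADV, no tagging could satisfy rule 1; so word 1 is PREP.
If word 2 were PREP, no tagging could satisfy rule 2; so word 2 is CONJ.
If word 3 were ADV, no tagging could satisfy rule 1; so word 3 is PREP.
If word 7 were PREP, no tagging could satisfy rule 1; so word 7 is ADV.
The only consistent sequence is: PREP CONJ PREP PREP ADV ADV ADV CONJ.
Checking: rule 1 ok; rule 2 ok; rule 3 ok; rule 4 ok; rule 5 ok.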